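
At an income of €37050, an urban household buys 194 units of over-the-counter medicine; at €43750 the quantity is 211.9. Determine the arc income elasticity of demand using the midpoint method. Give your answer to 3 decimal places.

0.532

ΔQ = 211.9 − 194 = 17.9; midpoint Q̄ = (194 + 211.9)/2 = 202.95.
ΔI = 43750 − 37050 = 6700; midpoint Ī = (37050 + 43750)/2 = 40400.
η = (ΔQ/Q̄) ÷ (ΔI/Ī) = (17.9/202.95) ÷ (6700/40400) = 0.532.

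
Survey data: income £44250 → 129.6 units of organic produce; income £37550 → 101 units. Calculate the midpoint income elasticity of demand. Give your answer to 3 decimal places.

ΔQ = 101 − 129.6 = -28.6; midpoint Q̄ = (129.6 + 101)/2 = 115.3.
ΔI = 37550 − 44250 = -6700; midpoint Ī = (44250 + 37550)/2 = 40900.
η = (ΔQ/Q̄) ÷ (ΔI/Ī) = (-28.6/115.3) ÷ (-6700/40900) = 1.514.

1.514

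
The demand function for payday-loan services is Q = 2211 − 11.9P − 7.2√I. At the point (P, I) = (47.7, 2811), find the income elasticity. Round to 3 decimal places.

At P = 47.7, I = 2811: Q = 1261.634.
Holding P constant, ∂Q/∂I = -7.2/(2√I) = -0.0679004.
η_I = (∂Q/∂I)·(I/Q) = -0.0679004 × (2811/1261.634) = -0.151.

-0.151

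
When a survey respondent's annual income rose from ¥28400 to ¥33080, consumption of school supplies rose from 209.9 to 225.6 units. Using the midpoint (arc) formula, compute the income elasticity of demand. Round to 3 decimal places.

0.474

ΔQ = 225.6 − 209.9 = 15.7; midpoint Q̄ = (209.9 + 225.6)/2 = 217.75.
ΔI = 33080 − 28400 = 4680; midpoint Ī = (28400 + 33080)/2 = 30740.
η = (ΔQ/Q̄) ÷ (ΔI/Ī) = (15.7/217.75) ÷ (4680/30740) = 0.474.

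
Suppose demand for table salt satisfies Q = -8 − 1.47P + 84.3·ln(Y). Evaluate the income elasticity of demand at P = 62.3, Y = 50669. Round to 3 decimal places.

0.104

At P = 62.3, Y = 50669: Q = 813.647.
Holding P constant, ∂Q/∂Y = 84.3/Y = 0.00166374.
η_Y = (∂Q/∂Y)·(Y/Q) = 0.00166374 × (50669/813.647) = 0.104.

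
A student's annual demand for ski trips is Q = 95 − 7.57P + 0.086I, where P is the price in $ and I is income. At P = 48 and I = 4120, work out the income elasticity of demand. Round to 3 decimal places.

At P = 48, I = 4120: Q = 85.960.
Holding P constant, ∂Q/∂I = 0.086.
η_I = (∂Q/∂I)·(I/Q) = 0.086 × (4120/85.960) = 4.122.

4.122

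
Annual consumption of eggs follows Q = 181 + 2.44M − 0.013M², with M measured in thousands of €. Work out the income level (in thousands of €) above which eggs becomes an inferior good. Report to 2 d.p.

93.85

dQ/dM = 2.44 − 0.026M.
The good is inferior where dQ/dM < 0. Setting dQ/dM = 0 gives M = 2.44 / 0.026 = 93.85.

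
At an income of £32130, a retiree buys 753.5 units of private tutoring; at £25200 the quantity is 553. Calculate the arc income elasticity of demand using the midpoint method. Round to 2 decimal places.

1.27

ΔQ = 553 − 753.5 = -200.5; midpoint Q̄ = (753.5 + 553)/2 = 653.25.
ΔI = 25200 − 32130 = -6930; midpoint Ī = (32130 + 25200)/2 = 28665.
η = (ΔQ/Q̄) ÷ (ΔI/Ī) = (-200.5/653.25) ÷ (-6930/28665) = 1.27.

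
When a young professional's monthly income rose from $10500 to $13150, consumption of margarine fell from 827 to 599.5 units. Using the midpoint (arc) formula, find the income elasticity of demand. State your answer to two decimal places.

-1.42

ΔQ = 599.5 − 827 = -227.5; midpoint Q̄ = (827 + 599.5)/2 = 713.25.
ΔI = 13150 − 10500 = 2650; midpoint Ī = (10500 + 13150)/2 = 11825.
η = (ΔQ/Q̄) ÷ (ΔI/Ī) = (-227.5/713.25) ÷ (2650/11825) = -1.42.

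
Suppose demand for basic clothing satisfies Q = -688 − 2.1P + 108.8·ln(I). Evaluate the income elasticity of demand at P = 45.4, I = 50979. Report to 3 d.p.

At P = 45.4, I = 50979: Q = 395.962.
Holding P constant, ∂Q/∂I = 108.8/I = 0.00213421.
η_I = (∂Q/∂I)·(I/Q) = 0.00213421 × (50979/395.962) = 0.275.

0.275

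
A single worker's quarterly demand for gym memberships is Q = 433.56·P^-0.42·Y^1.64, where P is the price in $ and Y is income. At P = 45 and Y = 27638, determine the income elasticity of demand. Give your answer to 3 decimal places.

For a multiplicative demand Q = A·P^α·Y^β, the income elasticity is β everywhere.
Here β = 1.64, so η = 1.640.

1.640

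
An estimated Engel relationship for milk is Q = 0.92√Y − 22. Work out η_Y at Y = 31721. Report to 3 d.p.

0.578

At Y = 31721: Q = 141.856.
dQ/dY = 0.92/(2√Y) = 0.00258276 at this income.
η = (dQ/dY)·(Y/Q) = 0.00258276 × (31721/141.856) = 0.578.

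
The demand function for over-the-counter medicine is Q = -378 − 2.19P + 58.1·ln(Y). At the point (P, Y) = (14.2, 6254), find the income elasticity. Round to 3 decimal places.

At P = 14.2, Y = 6254: Q = 98.753.
Holding P constant, ∂Q/∂Y = 58.1/Y = 0.00929005.
η_Y = (∂Q/∂Y)·(Y/Q) = 0.00929005 × (6254/98.753) = 0.588.

0.588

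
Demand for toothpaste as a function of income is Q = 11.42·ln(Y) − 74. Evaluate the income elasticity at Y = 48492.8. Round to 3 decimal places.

0.232

At Y = 48492.8: Q = 49.212.
dQ/dY = 11.42/Y = 0.000235499 at this income.
η = (dQ/dY)·(Y/Q) = 0.000235499 × (48492.8/49.212) = 0.232.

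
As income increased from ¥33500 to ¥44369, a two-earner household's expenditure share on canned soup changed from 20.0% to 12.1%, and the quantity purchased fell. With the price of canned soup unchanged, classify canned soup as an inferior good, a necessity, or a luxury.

Quantity demanded falls as income rises, so η < 0.

inferior good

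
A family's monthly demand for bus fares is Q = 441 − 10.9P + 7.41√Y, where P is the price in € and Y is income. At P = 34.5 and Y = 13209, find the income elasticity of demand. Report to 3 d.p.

0.465

At P = 34.5, Y = 13209: Q = 916.584.
Holding P constant, ∂Q/∂Y = 7.41/(2√Y) = 0.0322369.
η_Y = (∂Q/∂Y)·(Y/Q) = 0.0322369 × (13209/916.584) = 0.465.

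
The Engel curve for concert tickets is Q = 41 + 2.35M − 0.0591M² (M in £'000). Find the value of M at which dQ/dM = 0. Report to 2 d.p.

dQ/dM = 2.35 − 0.1182M.
The good is inferior where dQ/dM < 0. Setting dQ/dM = 0 gives M = 2.35 / 0.1182 = 19.88.

19.88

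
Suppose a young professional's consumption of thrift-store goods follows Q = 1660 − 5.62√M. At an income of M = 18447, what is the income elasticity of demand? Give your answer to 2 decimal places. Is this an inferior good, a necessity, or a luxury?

At M = 18447: Q = 896.693.
dQ/dM = -5.62/(2√M) = -0.0206892 at this income.
η = (dQ/dM)·(M/Q) = -0.0206892 × (18447/896.693) = -0.43.
Since η < 0, the good is an inferior good.

-0.43 (inferior good)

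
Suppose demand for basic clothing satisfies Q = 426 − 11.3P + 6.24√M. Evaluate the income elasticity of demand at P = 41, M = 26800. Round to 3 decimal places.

At P = 41, M = 26800: Q = 984.232.
Holding P constant, ∂Q/∂M = 6.24/(2√M) = 0.0190584.
η_M = (∂Q/∂M)·(M/Q) = 0.0190584 × (26800/984.232) = 0.519.

0.519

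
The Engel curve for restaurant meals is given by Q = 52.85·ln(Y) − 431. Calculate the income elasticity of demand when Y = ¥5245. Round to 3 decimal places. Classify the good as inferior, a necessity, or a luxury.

At Y = 5245: Q = 21.662.
dQ/dY = 52.85/Y = 0.0100763 at this income.
η = (dQ/dY)·(Y/Q) = 0.0100763 × (5245/21.662) = 2.440.
Since η > 1, the good is a luxury.

2.440 (luxury)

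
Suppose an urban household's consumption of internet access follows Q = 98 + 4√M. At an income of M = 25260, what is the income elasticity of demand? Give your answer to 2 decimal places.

At M = 25260: Q = 733.736.
dQ/dM = 4/(2√M) = 0.0125838 at this income.
η = (dQ/dM)·(M/Q) = 0.0125838 × (25260/733.736) = 0.43.

0.43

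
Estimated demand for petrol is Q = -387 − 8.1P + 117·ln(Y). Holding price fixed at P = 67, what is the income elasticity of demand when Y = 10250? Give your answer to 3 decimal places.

0.776

At P = 67, Y = 10250: Q = 150.799.
Holding P constant, ∂Q/∂Y = 117/Y = 0.0114146.
η_Y = (∂Q/∂Y)·(Y/Q) = 0.0114146 × (10250/150.799) = 0.776.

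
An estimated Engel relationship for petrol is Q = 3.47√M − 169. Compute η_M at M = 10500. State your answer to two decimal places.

0.95

At M = 10500: Q = 186.569.
dQ/dM = 3.47/(2√M) = 0.0169319 at this income.
η = (dQ/dM)·(M/Q) = 0.0169319 × (10500/186.569) = 0.95.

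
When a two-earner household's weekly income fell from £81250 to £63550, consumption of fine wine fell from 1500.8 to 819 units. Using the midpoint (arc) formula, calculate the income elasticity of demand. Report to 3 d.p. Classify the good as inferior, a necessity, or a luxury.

ΔQ = 819 − 1500.8 = -681.8; midpoint Q̄ = (1500.8 + 819)/2 = 1159.9.
ΔI = 63550 − 81250 = -17700; midpoint Ī = (81250 + 63550)/2 = 72400.
η = (ΔQ/Q̄) ÷ (ΔI/Ī) = (-681.8/1159.9) ÷ (-17700/72400) = 2.404.
η > 1 ⇒ luxury.

2.404 (luxury)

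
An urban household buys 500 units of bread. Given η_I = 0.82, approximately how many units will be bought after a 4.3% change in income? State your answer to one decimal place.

%ΔQ ≈ η × %ΔI = 0.82 × 4.3% = 3.526%.
New Q ≈ 500 × (1 + 0.03526) = 517.6.

517.6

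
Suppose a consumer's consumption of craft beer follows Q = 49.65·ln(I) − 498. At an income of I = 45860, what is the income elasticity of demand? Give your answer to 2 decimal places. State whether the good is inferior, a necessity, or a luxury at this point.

1.42 (luxury)

At I = 45860: Q = 34.911.
dQ/dI = 49.65/I = 0.00108264 at this income.
η = (dQ/dI)·(I/Q) = 0.00108264 × (45860/34.911) = 1.42.
Since η > 1, the good is a luxury.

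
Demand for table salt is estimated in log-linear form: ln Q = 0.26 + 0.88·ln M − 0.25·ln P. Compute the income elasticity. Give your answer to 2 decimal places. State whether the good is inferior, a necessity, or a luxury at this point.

0.88 (necessity)

In a log-linear demand, the coefficient on ln M is the income elasticity.
So η = 0.88.
0 < η < 1 ⇒ necessity.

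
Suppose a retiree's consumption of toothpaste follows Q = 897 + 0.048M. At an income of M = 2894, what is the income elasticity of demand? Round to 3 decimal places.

0.134

At M = 2894: Q = 1035.912.
dQ/dM = 0.048.
η = (dQ/dM)·(M/Q) = 0.048 × (2894/1035.912) = 0.134.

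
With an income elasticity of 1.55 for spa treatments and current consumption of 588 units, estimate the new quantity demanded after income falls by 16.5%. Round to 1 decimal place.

%ΔQ ≈ η × %ΔI = 1.55 × (-16.5%) = -25.575%.
New Q ≈ 588 × (1 − 0.25575) = 437.6.

437.6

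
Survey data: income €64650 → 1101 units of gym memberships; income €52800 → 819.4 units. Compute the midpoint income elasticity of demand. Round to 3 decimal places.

1.453

ΔQ = 819.4 − 1101 = -281.6; midpoint Q̄ = (1101 + 819.4)/2 = 960.2.
ΔI = 52800 − 64650 = -11850; midpoint Ī = (64650 + 52800)/2 = 58725.
η = (ΔQ/Q̄) ÷ (ΔI/Ī) = (-281.6/960.2) ÷ (-11850/58725) = 1.453.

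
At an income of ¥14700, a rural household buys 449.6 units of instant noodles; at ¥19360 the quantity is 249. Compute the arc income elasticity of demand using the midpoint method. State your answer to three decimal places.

-2.099

ΔQ = 249 − 449.6 = -200.6; midpoint Q̄ = (449.6 + 249)/2 = 349.3.
ΔI = 19360 − 14700 = 4660; midpoint Ī = (14700 + 19360)/2 = 17030.
η = (ΔQ/Q̄) ÷ (ΔI/Ī) = (-200.6/349.3) ÷ (4660/17030) = -2.099.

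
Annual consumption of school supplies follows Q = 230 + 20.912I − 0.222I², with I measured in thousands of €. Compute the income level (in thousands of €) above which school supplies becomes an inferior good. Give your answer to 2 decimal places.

dQ/dI = 20.912 − 0.444I.
The good is inferior where dQ/dI < 0. Setting dQ/dI = 0 gives I = 20.912 / 0.444 = 47.10.

47.10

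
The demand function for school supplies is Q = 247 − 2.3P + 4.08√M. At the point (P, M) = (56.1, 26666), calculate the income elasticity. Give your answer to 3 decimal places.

At P = 56.1, M = 26666: Q = 784.223.
Holding P constant, ∂Q/∂M = 4.08/(2√M) = 0.0124926.
η_M = (∂Q/∂M)·(M/Q) = 0.0124926 × (26666/784.223) = 0.425.

0.425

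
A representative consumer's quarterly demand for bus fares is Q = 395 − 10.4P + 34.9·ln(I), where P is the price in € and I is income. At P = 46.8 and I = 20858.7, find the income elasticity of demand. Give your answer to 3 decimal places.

At P = 46.8, I = 20858.7: Q = 255.379.
Holding P constant, ∂Q/∂I = 34.9/I = 0.00167316.
η_I = (∂Q/∂I)·(I/Q) = 0.00167316 × (20858.7/255.379) = 0.137.

0.137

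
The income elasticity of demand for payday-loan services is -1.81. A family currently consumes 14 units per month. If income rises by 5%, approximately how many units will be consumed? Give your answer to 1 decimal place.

12.7

%ΔQ ≈ η × %ΔI = -1.81 × 5% = -9.05%.
New Q ≈ 14 × (1 − 0.0905) = 12.7.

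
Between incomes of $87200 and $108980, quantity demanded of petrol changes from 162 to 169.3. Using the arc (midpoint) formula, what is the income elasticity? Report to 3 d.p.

0.198

ΔQ = 169.3 − 162 = 7.3; midpoint Q̄ = (162 + 169.3)/2 = 165.65.
ΔI = 108980 − 87200 = 21780; midpoint Ī = (87200 + 108980)/2 = 98090.
η = (ΔQ/Q̄) ÷ (ΔI/Ī) = (7.3/165.65) ÷ (21780/98090) = 0.198.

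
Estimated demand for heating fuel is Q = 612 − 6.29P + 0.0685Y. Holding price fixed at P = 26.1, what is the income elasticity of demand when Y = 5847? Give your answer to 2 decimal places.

0.47

At P = 26.1, Y = 5847: Q = 848.351.
Holding P constant, ∂Q/∂Y = 0.0685.
η_Y = (∂Q/∂Y)·(Y/Q) = 0.0685 × (5847/848.351) = 0.47.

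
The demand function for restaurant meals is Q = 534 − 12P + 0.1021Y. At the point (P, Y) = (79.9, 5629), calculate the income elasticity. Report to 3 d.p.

At P = 79.9, Y = 5629: Q = 149.921.
Holding P constant, ∂Q/∂Y = 0.1021.
η_Y = (∂Q/∂Y)·(Y/Q) = 0.1021 × (5629/149.921) = 3.833.

3.833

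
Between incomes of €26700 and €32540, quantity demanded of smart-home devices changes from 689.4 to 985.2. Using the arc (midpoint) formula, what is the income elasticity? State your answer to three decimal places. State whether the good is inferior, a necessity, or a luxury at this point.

1.792 (luxury)

ΔQ = 985.2 − 689.4 = 295.8; midpoint Q̄ = (689.4 + 985.2)/2 = 837.3.
ΔI = 32540 − 26700 = 5840; midpoint Ī = (26700 + 32540)/2 = 29620.
η = (ΔQ/Q̄) ÷ (ΔI/Ī) = (295.8/837.3) ÷ (5840/29620) = 1.792.
η > 1 ⇒ luxury.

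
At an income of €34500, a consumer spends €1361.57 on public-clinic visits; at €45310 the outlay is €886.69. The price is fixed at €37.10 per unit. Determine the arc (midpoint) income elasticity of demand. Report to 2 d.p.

With a constant price, Q₁ = 1361.57/37.10 = 36.700 and Q₂ = 886.69/37.10 = 23.900 (equivalently, work directly with expenditure since P cancels).
Midpoint %ΔQ = (886.69 − 1361.57)/1124.13 = -0.42244; midpoint %ΔI = (45310 − 34500)/39905 = 0.27089.
η = -0.42244 / 0.27089 = -1.56.

-1.56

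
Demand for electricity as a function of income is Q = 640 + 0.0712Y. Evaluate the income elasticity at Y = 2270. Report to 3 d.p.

0.202

At Y = 2270: Q = 801.624.
dQ/dY = 0.0712.
η = (dQ/dY)·(Y/Q) = 0.0712 × (2270/801.624) = 0.202.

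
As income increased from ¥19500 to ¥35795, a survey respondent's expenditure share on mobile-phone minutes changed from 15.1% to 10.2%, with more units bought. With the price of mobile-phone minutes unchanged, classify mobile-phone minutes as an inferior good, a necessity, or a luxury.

necessity

Quantity rises but the budget share falls as income rises, so 0 < η < 1.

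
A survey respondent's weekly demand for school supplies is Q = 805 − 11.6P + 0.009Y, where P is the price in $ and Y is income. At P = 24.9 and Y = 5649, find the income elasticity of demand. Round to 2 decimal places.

0.09

At P = 24.9, Y = 5649: Q = 567.001.
Holding P constant, ∂Q/∂Y = 0.009.
η_Y = (∂Q/∂Y)·(Y/Q) = 0.009 × (5649/567.001) = 0.09.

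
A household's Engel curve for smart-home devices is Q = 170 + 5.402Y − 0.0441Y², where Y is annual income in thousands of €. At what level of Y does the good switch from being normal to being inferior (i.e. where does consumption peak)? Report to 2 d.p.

dQ/dY = 5.402 − 0.0882Y.
The good is inferior where dQ/dY < 0. Setting dQ/dY = 0 gives Y = 5.402 / 0.0882 = 61.25.

61.25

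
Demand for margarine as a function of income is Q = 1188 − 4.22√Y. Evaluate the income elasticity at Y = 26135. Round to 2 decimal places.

-0.67

At Y = 26135: Q = 505.781.
dQ/dY = -4.22/(2√Y) = -0.0130518 at this income.
η = (dQ/dY)·(Y/Q) = -0.0130518 × (26135/505.781) = -0.67.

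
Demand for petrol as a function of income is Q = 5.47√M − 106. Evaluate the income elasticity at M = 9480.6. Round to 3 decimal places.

At M = 9480.6: Q = 426.605.
dQ/dM = 5.47/(2√M) = 0.0280892 at this income.
η = (dQ/dM)·(M/Q) = 0.0280892 × (9480.6/426.605) = 0.624.

0.624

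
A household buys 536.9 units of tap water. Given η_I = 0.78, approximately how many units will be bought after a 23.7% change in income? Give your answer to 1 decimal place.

636.2

%ΔQ ≈ η × %ΔI = 0.78 × 23.7% = 18.486%.
New Q ≈ 536.9 × (1 + 0.18486) = 636.2.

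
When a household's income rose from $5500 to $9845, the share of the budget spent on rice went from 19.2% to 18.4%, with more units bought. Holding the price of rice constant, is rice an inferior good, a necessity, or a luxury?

necessity

Quantity rises but the budget share falls as income rises, so 0 < η < 1.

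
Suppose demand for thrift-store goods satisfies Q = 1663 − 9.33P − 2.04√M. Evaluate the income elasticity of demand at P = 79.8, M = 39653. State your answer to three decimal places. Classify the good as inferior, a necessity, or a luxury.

-0.397 (inferior good)

At P = 79.8, M = 39653: Q = 512.240.
Holding P constant, ∂Q/∂M = -2.04/(2√M) = -0.00512227.
η_M = (∂Q/∂M)·(M/Q) = -0.00512227 × (39653/512.240) = -0.397.
Since η < 0, this is an inferior good.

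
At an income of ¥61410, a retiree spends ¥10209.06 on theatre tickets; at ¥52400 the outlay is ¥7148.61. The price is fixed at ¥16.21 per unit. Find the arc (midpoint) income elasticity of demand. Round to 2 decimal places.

With a constant price, Q₁ = 10209.06/16.21 = 629.800 and Q₂ = 7148.61/16.21 = 441.000 (equivalently, work directly with expenditure since P cancels).
Midpoint %ΔQ = (7148.61 − 10209.06)/8678.83 = -0.35263; midpoint %ΔI = (52400 − 61410)/56905 = -0.15833.
η = -0.35263 / -0.15833 = 2.23.

2.23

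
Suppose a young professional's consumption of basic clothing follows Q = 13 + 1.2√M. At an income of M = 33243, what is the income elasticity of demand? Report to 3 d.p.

0.472

At M = 33243: Q = 231.792.
dQ/dM = 1.2/(2√M) = 0.0032908 at this income.
η = (dQ/dM)·(M/Q) = 0.0032908 × (33243/231.792) = 0.472.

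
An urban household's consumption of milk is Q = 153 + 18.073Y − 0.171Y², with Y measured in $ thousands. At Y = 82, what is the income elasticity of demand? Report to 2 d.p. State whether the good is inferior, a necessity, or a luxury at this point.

-1.69 (inferior good)

At Y = 82: Q = 485.1820.
dQ/dY = 18.073 − 0.342Y = -9.97100.
η = (dQ/dY)·(Y/Q) = -9.97100 × (82/485.1820) = -1.69.
η < 0 ⇒ inferior good.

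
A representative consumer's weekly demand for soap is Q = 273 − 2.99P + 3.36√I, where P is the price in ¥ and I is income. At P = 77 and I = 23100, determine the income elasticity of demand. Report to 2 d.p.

0.46

At P = 77, I = 23100: Q = 553.446.
Holding P constant, ∂Q/∂I = 3.36/(2√I) = 0.0110536.
η_I = (∂Q/∂I)·(I/Q) = 0.0110536 × (23100/553.446) = 0.46.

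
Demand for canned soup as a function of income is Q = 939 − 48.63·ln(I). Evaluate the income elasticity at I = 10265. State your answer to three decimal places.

At I = 10265: Q = 489.829.
dQ/dI = -48.63/I = -0.00473746 at this income.
η = (dQ/dI)·(I/Q) = -0.00473746 × (10265/489.829) = -0.099.

-0.099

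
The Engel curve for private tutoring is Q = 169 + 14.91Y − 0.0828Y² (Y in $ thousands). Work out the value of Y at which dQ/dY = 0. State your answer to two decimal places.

90.04

dQ/dY = 14.91 − 0.1656Y.
The good is inferior where dQ/dY < 0. Setting dQ/dY = 0 gives Y = 14.91 / 0.1656 = 90.04.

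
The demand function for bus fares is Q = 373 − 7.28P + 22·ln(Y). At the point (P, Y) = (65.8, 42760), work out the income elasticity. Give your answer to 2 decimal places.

At P = 65.8, Y = 42760: Q = 128.570.
Holding P constant, ∂Q/∂Y = 22/Y = 0.0005145.
η_Y = (∂Q/∂Y)·(Y/Q) = 0.0005145 × (42760/128.570) = 0.17.

0.17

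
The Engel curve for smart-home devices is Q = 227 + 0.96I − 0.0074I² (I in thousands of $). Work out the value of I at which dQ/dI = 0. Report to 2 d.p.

64.86

dQ/dI = 0.96 − 0.0148I.
The good is inferior where dQ/dI < 0. Setting dQ/dI = 0 gives I = 0.96 / 0.0148 = 64.86.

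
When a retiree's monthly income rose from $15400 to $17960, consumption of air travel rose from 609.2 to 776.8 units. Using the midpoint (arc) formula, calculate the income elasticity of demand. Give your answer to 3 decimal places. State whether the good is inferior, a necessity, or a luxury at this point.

ΔQ = 776.8 − 609.2 = 167.6; midpoint Q̄ = (609.2 + 776.8)/2 = 693.
ΔI = 17960 − 15400 = 2560; midpoint Ī = (15400 + 17960)/2 = 16680.
η = (ΔQ/Q̄) ÷ (ΔI/Ī) = (167.6/693) ÷ (2560/16680) = 1.576.
η > 1 ⇒ luxury.

1.576 (luxury)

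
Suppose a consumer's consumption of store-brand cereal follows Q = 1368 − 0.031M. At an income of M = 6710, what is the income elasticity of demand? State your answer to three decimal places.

-0.179

At M = 6710: Q = 1159.990.
dQ/dM = −0.031.
η = (dQ/dM)·(M/Q) = -0.031 × (6710/1159.990) = -0.179.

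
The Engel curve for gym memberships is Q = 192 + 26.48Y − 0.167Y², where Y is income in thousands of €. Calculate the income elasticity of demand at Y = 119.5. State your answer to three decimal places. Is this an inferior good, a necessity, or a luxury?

-1.652 (inferior good)

At Y = 119.5: Q = 971.5583.
dQ/dY = 26.48 − 0.334Y = -13.43300.
η = (dQ/dY)·(Y/Q) = -13.43300 × (119.5/971.5583) = -1.652.
η < 0 ⇒ inferior good.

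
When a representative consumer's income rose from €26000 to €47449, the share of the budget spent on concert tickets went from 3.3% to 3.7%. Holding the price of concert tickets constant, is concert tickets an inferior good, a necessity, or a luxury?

luxury

The budget share rises as income rises, so η > 1.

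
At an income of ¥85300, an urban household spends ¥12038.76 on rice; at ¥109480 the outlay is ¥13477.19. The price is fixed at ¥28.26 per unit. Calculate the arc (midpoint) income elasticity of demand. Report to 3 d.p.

With a constant price, Q₁ = 12038.76/28.26 = 426.000 and Q₂ = 13477.19/28.26 = 476.900 (equivalently, work directly with expenditure since P cancels).
Midpoint %ΔQ = (13477.19 − 12038.76)/12757.98 = 0.11275; midpoint %ΔI = (109480 − 85300)/97390 = 0.24828.
η = 0.11275 / 0.24828 = 0.454.

0.454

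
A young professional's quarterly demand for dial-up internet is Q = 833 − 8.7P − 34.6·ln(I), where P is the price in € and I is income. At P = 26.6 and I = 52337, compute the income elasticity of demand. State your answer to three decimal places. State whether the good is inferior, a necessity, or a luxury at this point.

At P = 26.6, I = 52337: Q = 225.635.
Holding P constant, ∂Q/∂I = -34.6/I = -0.0006611.
η_I = (∂Q/∂I)·(I/Q) = -0.0006611 × (52337/225.635) = -0.153.
Since η < 0, this is an inferior good.

-0.153 (inferior good)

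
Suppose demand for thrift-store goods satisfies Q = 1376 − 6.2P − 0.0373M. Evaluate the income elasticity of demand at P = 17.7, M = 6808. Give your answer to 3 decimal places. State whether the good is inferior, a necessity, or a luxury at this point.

-0.251 (inferior good)

At P = 17.7, M = 6808: Q = 1012.322.
Holding P constant, ∂Q/∂M = −0.0373.
η_M = (∂Q/∂M)·(M/Q) = -0.0373 × (6808/1012.322) = -0.251.
Since η < 0, this is an inferior good.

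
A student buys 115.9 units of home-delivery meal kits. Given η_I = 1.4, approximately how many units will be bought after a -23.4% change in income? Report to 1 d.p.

77.9

%ΔQ ≈ η × %ΔI = 1.4 × (-23.4%) = -32.76%.
New Q ≈ 115.9 × (1 − 0.3276) = 77.9.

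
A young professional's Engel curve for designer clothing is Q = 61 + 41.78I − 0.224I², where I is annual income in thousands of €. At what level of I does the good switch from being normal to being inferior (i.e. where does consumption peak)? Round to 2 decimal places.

dQ/dI = 41.78 − 0.448I.
The good is inferior where dQ/dI < 0. Setting dQ/dI = 0 gives I = 41.78 / 0.448 = 93.26.

93.26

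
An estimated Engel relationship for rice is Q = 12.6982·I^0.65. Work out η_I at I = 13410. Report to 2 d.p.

0.65

For Q = A·I^β the income elasticity is constant and equal to β.
Here β = 0.65, so η = 0.65.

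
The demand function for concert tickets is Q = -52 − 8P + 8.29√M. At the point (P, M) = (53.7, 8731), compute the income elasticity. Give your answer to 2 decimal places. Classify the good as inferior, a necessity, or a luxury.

1.32 (luxury)

At P = 53.7, M = 8731: Q = 293.016.
Holding P constant, ∂Q/∂M = 8.29/(2√M) = 0.0443601.
η_M = (∂Q/∂M)·(M/Q) = 0.0443601 × (8731/293.016) = 1.32.
Since η > 1, this is a luxury.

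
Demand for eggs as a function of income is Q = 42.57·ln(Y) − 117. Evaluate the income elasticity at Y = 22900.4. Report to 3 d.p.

0.137

At Y = 22900.4: Q = 310.356.
dQ/dY = 42.57/Y = 0.00185892 at this income.
η = (dQ/dY)·(Y/Q) = 0.00185892 × (22900.4/310.356) = 0.137.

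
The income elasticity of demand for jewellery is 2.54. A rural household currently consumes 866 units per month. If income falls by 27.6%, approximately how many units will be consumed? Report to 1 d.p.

%ΔQ ≈ η × %ΔI = 2.54 × (-27.6%) = -70.104%.
New Q ≈ 866 × (1 − 0.70104) = 258.9.

258.9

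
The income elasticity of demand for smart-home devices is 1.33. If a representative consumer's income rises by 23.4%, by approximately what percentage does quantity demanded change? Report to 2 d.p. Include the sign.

31.12%

%ΔQ ≈ η × %ΔI = 1.33 × 23.4% = 31.12%.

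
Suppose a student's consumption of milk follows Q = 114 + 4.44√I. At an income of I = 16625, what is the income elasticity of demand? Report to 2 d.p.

At I = 16625: Q = 686.485.
dQ/dI = 4.44/(2√I) = 0.0172176 at this income.
η = (dQ/dI)·(I/Q) = 0.0172176 × (16625/686.485) = 0.42.

0.42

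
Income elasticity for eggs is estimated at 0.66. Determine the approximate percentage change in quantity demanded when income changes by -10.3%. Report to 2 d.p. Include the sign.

-6.80%

%ΔQ ≈ η × %ΔI = 0.66 × (-10.3%) = -6.80%.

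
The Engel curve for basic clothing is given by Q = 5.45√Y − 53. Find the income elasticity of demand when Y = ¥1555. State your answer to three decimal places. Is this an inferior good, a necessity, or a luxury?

At Y = 1555: Q = 161.913.
dQ/dY = 5.45/(2√Y) = 0.0691037 at this income.
η = (dQ/dY)·(Y/Q) = 0.0691037 × (1555/161.913) = 0.664.
Since 0 < η < 1, the good is a necessity.

0.664 (necessity)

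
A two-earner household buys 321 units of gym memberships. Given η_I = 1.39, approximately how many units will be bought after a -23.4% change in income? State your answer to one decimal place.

216.6

%ΔQ ≈ η × %ΔI = 1.39 × (-23.4%) = -32.526%.
New Q ≈ 321 × (1 − 0.32526) = 216.6.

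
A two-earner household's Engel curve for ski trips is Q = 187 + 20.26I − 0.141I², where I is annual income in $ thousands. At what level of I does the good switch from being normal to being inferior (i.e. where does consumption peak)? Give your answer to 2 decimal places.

dQ/dI = 20.26 − 0.282I.
The good is inferior where dQ/dI < 0. Setting dQ/dI = 0 gives I = 20.26 / 0.282 = 71.84.

71.84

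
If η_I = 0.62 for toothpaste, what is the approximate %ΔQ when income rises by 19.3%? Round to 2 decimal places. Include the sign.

%ΔQ ≈ η × %ΔI = 0.62 × 19.3% = 11.97%.

11.97%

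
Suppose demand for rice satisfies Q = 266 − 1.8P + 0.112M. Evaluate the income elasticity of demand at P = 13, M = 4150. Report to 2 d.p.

0.66

At P = 13, M = 4150: Q = 707.400.
Holding P constant, ∂Q/∂M = 0.112.
η_M = (∂Q/∂M)·(M/Q) = 0.112 × (4150/707.400) = 0.66.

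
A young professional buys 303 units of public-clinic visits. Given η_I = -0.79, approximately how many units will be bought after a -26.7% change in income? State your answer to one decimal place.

366.9

%ΔQ ≈ η × %ΔI = -0.79 × (-26.7%) = 21.093%.
New Q ≈ 303 × (1 + 0.21093) = 366.9.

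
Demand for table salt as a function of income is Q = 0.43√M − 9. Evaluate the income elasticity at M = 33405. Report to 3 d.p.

0.565

At M = 33405: Q = 69.591.
dQ/dM = 0.43/(2√M) = 0.00117634 at this income.
η = (dQ/dM)·(M/Q) = 0.00117634 × (33405/69.591) = 0.565.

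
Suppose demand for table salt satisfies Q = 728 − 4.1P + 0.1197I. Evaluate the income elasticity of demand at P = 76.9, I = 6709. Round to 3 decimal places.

At P = 76.9, I = 6709: Q = 1215.777.
Holding P constant, ∂Q/∂I = 0.1197.
η_I = (∂Q/∂I)·(I/Q) = 0.1197 × (6709/1215.777) = 0.661.

0.661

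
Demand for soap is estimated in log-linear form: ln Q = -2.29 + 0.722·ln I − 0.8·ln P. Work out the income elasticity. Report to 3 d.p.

In a log-linear demand, the coefficient on ln I is the income elasticity.
So η = 0.722.

0.722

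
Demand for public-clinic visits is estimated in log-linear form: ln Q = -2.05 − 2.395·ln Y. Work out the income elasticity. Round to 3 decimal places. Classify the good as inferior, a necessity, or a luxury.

-2.395 (inferior good)

In a log-linear demand, the coefficient on ln Y is the income elasticity.
So η = -2.395.
η < 0 ⇒ inferior good.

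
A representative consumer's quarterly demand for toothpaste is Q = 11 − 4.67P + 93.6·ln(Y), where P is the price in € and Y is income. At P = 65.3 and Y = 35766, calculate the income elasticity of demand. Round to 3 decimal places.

At P = 65.3, Y = 35766: Q = 687.422.
Holding P constant, ∂Q/∂Y = 93.6/Y = 0.00261701.
η_Y = (∂Q/∂Y)·(Y/Q) = 0.00261701 × (35766/687.422) = 0.136.

0.136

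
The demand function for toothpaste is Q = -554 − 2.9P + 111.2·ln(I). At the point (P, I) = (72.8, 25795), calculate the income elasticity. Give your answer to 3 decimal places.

At P = 72.8, I = 25795: Q = 364.442.
Holding P constant, ∂Q/∂I = 111.2/I = 0.00431091.
η_I = (∂Q/∂I)·(I/Q) = 0.00431091 × (25795/364.442) = 0.305.

0.305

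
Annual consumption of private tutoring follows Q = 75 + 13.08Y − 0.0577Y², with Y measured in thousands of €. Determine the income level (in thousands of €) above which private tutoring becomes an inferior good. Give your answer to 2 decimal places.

113.34

dQ/dY = 13.08 − 0.1154Y.
The good is inferior where dQ/dY < 0. Setting dQ/dY = 0 gives Y = 13.08 / 0.1154 = 113.34.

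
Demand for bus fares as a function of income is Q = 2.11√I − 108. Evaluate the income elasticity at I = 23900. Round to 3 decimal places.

At I = 23900: Q = 218.198.
dQ/dI = 2.11/(2√I) = 0.00682423 at this income.
η = (dQ/dI)·(I/Q) = 0.00682423 × (23900/218.198) = 0.747.

0.747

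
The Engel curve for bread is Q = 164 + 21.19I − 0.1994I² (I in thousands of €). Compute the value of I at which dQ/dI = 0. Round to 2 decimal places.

53.13

dQ/dI = 21.19 − 0.3988I.
The good is inferior where dQ/dI < 0. Setting dQ/dI = 0 gives I = 21.19 / 0.3988 = 53.13.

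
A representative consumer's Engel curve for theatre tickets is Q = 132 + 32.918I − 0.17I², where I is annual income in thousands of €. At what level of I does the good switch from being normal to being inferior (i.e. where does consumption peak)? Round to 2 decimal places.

dQ/dI = 32.918 − 0.34I.
The good is inferior where dQ/dI < 0. Setting dQ/dI = 0 gives I = 32.918 / 0.34 = 96.82.

96.82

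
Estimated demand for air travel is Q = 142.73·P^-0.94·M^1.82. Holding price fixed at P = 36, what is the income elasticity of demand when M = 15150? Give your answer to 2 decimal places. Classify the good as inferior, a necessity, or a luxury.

For a multiplicative demand Q = A·P^α·M^β, the income elasticity is β everywhere.
Here β = 1.82, so η = 1.82.
Since η > 1, this is a luxury.

1.82 (luxury)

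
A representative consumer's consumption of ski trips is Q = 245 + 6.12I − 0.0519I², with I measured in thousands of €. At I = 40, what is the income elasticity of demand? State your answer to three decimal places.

0.194

At I = 40: Q = 406.7600.
dQ/dI = 6.12 − 0.1038I = 1.96800.
η = (dQ/dI)·(I/Q) = 1.96800 × (40/406.7600) = 0.194.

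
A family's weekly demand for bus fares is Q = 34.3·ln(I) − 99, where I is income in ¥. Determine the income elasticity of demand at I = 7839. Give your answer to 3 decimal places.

0.164

At I = 7839: Q = 208.564.
dQ/dI = 34.3/I = 0.00437556 at this income.
η = (dQ/dI)·(I/Q) = 0.00437556 × (7839/208.564) = 0.164.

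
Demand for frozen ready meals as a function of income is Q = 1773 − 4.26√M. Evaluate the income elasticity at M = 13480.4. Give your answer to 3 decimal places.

At M = 13480.4: Q = 1278.392.
dQ/dM = -4.26/(2√M) = -0.0183454 at this income.
η = (dQ/dM)·(M/Q) = -0.0183454 × (13480.4/1278.392) = -0.193.

-0.193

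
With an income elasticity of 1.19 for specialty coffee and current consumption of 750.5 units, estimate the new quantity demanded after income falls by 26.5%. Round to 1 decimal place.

%ΔQ ≈ η × %ΔI = 1.19 × (-26.5%) = -31.535%.
New Q ≈ 750.5 × (1 − 0.31535) = 513.8.

513.8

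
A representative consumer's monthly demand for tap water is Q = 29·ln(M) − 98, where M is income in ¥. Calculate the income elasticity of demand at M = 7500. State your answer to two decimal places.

At M = 7500: Q = 160.757.
dQ/dM = 29/M = 0.00386667 at this income.
η = (dQ/dM)·(M/Q) = 0.00386667 × (7500/160.757) = 0.18.

0.18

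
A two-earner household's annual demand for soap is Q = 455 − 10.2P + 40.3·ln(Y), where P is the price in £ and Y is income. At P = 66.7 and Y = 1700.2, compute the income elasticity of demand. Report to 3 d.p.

0.541

At P = 66.7, Y = 1700.2: Q = 74.432.
Holding P constant, ∂Q/∂Y = 40.3/Y = 0.0237031.
η_Y = (∂Q/∂Y)·(Y/Q) = 0.0237031 × (1700.2/74.432) = 0.541.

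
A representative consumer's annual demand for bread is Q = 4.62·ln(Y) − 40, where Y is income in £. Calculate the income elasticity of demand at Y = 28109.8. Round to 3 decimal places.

At Y = 28109.8: Q = 7.327.
dQ/dY = 4.62/Y = 0.000164355 at this income.
η = (dQ/dY)·(Y/Q) = 0.000164355 × (28109.8/7.327) = 0.631.

0.631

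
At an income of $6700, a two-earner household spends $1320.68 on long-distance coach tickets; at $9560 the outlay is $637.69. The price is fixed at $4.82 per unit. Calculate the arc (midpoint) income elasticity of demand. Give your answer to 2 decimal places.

With a constant price, Q₁ = 1320.68/4.82 = 274.000 and Q₂ = 637.69/4.82 = 132.301 (equivalently, work directly with expenditure since P cancels).
Midpoint %ΔQ = (637.69 − 1320.68)/979.19 = -0.69751; midpoint %ΔI = (9560 − 6700)/8130 = 0.35178.
η = -0.69751 / 0.35178 = -1.98.

-1.98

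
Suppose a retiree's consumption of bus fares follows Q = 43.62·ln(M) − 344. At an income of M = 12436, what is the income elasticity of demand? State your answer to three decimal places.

At M = 12436: Q = 67.265.
dQ/dM = 43.62/M = 0.00350756 at this income.
η = (dQ/dM)·(M/Q) = 0.00350756 × (12436/67.265) = 0.648.

0.648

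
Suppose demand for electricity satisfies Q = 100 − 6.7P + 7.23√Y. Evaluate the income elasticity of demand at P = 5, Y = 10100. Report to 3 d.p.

At P = 5, Y = 10100: Q = 793.106.
Holding P constant, ∂Q/∂Y = 7.23/(2√Y) = 0.0359706.
η_Y = (∂Q/∂Y)·(Y/Q) = 0.0359706 × (10100/793.106) = 0.458.

0.458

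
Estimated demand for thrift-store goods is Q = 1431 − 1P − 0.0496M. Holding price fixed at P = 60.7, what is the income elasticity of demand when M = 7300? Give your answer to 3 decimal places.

-0.359

At P = 60.7, M = 7300: Q = 1008.220.
Holding P constant, ∂Q/∂M = −0.0496.
η_M = (∂Q/∂M)·(M/Q) = -0.0496 × (7300/1008.220) = -0.359.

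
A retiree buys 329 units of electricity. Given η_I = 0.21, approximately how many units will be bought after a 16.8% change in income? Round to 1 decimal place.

%ΔQ ≈ η × %ΔI = 0.21 × 16.8% = 3.528%.
New Q ≈ 329 × (1 + 0.03528) = 340.6.

340.6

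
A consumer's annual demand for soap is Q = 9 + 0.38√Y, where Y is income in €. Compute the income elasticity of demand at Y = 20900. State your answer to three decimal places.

0.430

At Y = 20900: Q = 63.936.
dQ/dY = 0.38/(2√Y) = 0.00131426 at this income.
η = (dQ/dY)·(Y/Q) = 0.00131426 × (20900/63.936) = 0.430.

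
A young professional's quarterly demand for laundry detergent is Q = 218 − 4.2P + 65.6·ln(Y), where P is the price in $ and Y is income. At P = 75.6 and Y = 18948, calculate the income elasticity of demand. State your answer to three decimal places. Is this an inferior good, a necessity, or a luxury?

At P = 75.6, Y = 18948: Q = 546.604.
Holding P constant, ∂Q/∂Y = 65.6/Y = 0.00346211.
η_Y = (∂Q/∂Y)·(Y/Q) = 0.00346211 × (18948/546.604) = 0.120.
Since 0 < η < 1, this is a necessity.

0.120 (necessity)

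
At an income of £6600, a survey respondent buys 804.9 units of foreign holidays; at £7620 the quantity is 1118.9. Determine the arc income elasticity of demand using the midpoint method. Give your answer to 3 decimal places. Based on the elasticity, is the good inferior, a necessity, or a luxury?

ΔQ = 1118.9 − 804.9 = 314; midpoint Q̄ = (804.9 + 1118.9)/2 = 961.9.
ΔI = 7620 − 6600 = 1020; midpoint Ī = (6600 + 7620)/2 = 7110.
η = (ΔQ/Q̄) ÷ (ΔI/Ī) = (314/961.9) ÷ (1020/7110) = 2.275.
η > 1 ⇒ luxury.

2.275 (luxury)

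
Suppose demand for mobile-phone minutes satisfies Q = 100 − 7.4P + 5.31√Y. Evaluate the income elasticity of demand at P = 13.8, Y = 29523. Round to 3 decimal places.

0.501

At P = 13.8, Y = 29523: Q = 910.258.
Holding P constant, ∂Q/∂Y = 5.31/(2√Y) = 0.015452.
η_Y = (∂Q/∂Y)·(Y/Q) = 0.015452 × (29523/910.258) = 0.501.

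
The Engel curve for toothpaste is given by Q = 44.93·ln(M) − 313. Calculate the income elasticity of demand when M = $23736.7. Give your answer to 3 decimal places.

At M = 23736.7: Q = 139.660.
dQ/dM = 44.93/M = 0.00189285 at this income.
η = (dQ/dM)·(M/Q) = 0.00189285 × (23736.7/139.660) = 0.322.

0.322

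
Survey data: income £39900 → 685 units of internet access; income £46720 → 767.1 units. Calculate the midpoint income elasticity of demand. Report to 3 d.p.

ΔQ = 767.1 − 685 = 82.1; midpoint Q̄ = (685 + 767.1)/2 = 726.05.
ΔI = 46720 − 39900 = 6820; midpoint Ī = (39900 + 46720)/2 = 43310.
η = (ΔQ/Q̄) ÷ (ΔI/Ī) = (82.1/726.05) ÷ (6820/43310) = 0.718.

0.718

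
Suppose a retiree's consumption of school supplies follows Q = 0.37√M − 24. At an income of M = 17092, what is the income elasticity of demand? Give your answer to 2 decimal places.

0.99

At M = 17092: Q = 24.372.
dQ/dM = 0.37/(2√M) = 0.00141506 at this income.
η = (dQ/dM)·(M/Q) = 0.00141506 × (17092/24.372) = 0.99.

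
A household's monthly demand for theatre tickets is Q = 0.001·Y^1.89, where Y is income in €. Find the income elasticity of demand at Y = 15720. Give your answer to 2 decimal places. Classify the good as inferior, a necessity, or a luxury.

For Q = A·Y^β the income elasticity is constant and equal to β.
Here β = 1.89, so η = 1.89.
Since η > 1, the good is a luxury.

1.89 (luxury)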